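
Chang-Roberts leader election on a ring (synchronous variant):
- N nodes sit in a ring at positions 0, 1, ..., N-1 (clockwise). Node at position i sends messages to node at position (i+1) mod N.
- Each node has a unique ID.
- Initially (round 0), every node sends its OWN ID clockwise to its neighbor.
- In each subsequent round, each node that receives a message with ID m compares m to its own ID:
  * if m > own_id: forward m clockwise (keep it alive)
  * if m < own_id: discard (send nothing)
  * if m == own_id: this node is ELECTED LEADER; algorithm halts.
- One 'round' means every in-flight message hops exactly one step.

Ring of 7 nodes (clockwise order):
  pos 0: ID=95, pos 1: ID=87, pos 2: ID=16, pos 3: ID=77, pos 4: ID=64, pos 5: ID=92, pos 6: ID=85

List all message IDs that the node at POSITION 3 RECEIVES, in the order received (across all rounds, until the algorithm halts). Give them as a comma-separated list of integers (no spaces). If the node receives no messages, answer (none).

Round 1: pos1(id87) recv 95: fwd; pos2(id16) recv 87: fwd; pos3(id77) recv 16: drop; pos4(id64) recv 77: fwd; pos5(id92) recv 64: drop; pos6(id85) recv 92: fwd; pos0(id95) recv 85: drop
Round 2: pos2(id16) recv 95: fwd; pos3(id77) recv 87: fwd; pos5(id92) recv 77: drop; pos0(id95) recv 92: drop
Round 3: pos3(id77) recv 95: fwd; pos4(id64) recv 87: fwd
Round 4: pos4(id64) recv 95: fwd; pos5(id92) recv 87: drop
Round 5: pos5(id92) recv 95: fwd
Round 6: pos6(id85) recv 95: fwd
Round 7: pos0(id95) recv 95: ELECTED

Answer: 16,87,95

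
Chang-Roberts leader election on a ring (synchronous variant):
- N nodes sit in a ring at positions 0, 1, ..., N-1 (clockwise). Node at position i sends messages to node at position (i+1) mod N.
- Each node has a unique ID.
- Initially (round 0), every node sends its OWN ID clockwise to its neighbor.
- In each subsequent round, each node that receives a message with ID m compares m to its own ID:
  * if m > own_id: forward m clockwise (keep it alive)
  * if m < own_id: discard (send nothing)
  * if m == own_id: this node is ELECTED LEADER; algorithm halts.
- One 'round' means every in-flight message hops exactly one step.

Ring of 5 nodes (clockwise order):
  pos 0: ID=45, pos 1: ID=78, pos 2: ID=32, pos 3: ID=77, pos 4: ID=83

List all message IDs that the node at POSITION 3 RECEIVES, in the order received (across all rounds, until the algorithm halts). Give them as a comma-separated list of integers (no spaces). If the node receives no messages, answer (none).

Round 1: pos1(id78) recv 45: drop; pos2(id32) recv 78: fwd; pos3(id77) recv 32: drop; pos4(id83) recv 77: drop; pos0(id45) recv 83: fwd
Round 2: pos3(id77) recv 78: fwd; pos1(id78) recv 83: fwd
Round 3: pos4(id83) recv 78: drop; pos2(id32) recv 83: fwd
Round 4: pos3(id77) recv 83: fwd
Round 5: pos4(id83) recv 83: ELECTED

Answer: 32,78,83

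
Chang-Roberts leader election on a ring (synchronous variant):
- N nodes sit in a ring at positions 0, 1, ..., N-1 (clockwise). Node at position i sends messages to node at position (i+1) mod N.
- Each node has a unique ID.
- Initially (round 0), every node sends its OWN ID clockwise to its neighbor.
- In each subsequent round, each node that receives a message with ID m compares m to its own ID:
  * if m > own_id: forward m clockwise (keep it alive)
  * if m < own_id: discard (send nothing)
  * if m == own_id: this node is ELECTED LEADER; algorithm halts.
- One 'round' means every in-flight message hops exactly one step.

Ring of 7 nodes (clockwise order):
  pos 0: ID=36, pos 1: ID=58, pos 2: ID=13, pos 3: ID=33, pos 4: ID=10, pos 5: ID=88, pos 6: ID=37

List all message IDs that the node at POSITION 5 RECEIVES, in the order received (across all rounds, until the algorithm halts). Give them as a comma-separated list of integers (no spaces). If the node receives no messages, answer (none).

Round 1: pos1(id58) recv 36: drop; pos2(id13) recv 58: fwd; pos3(id33) recv 13: drop; pos4(id10) recv 33: fwd; pos5(id88) recv 10: drop; pos6(id37) recv 88: fwd; pos0(id36) recv 37: fwd
Round 2: pos3(id33) recv 58: fwd; pos5(id88) recv 33: drop; pos0(id36) recv 88: fwd; pos1(id58) recv 37: drop
Round 3: pos4(id10) recv 58: fwd; pos1(id58) recv 88: fwd
Round 4: pos5(id88) recv 58: drop; pos2(id13) recv 88: fwd
Round 5: pos3(id33) recv 88: fwd
Round 6: pos4(id10) recv 88: fwd
Round 7: pos5(id88) recv 88: ELECTED

Answer: 10,33,58,88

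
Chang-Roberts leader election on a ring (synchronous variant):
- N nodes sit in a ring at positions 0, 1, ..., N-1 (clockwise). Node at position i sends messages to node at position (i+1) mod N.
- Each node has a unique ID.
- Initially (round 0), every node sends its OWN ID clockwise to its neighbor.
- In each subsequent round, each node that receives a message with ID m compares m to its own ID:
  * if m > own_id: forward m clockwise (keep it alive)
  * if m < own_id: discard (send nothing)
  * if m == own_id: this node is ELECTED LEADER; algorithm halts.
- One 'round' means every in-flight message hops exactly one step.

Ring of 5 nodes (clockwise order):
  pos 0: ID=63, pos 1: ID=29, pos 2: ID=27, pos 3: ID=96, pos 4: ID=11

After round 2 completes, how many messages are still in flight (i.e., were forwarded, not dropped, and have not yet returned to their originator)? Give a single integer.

Answer: 2

Derivation:
Round 1: pos1(id29) recv 63: fwd; pos2(id27) recv 29: fwd; pos3(id96) recv 27: drop; pos4(id11) recv 96: fwd; pos0(id63) recv 11: drop
Round 2: pos2(id27) recv 63: fwd; pos3(id96) recv 29: drop; pos0(id63) recv 96: fwd
After round 2: 2 messages still in flight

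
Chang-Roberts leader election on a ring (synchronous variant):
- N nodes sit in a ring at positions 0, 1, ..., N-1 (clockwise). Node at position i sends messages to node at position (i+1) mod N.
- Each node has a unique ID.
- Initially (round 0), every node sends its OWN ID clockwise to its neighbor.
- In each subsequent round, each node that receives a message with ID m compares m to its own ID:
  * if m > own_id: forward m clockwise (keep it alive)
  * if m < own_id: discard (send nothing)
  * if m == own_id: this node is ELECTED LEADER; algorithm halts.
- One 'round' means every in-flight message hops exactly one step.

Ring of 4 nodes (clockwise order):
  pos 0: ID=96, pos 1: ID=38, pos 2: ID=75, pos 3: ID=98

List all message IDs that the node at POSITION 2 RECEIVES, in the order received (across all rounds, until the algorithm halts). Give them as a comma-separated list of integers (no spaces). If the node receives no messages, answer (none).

Round 1: pos1(id38) recv 96: fwd; pos2(id75) recv 38: drop; pos3(id98) recv 75: drop; pos0(id96) recv 98: fwd
Round 2: pos2(id75) recv 96: fwd; pos1(id38) recv 98: fwd
Round 3: pos3(id98) recv 96: drop; pos2(id75) recv 98: fwd
Round 4: pos3(id98) recv 98: ELECTED

Answer: 38,96,98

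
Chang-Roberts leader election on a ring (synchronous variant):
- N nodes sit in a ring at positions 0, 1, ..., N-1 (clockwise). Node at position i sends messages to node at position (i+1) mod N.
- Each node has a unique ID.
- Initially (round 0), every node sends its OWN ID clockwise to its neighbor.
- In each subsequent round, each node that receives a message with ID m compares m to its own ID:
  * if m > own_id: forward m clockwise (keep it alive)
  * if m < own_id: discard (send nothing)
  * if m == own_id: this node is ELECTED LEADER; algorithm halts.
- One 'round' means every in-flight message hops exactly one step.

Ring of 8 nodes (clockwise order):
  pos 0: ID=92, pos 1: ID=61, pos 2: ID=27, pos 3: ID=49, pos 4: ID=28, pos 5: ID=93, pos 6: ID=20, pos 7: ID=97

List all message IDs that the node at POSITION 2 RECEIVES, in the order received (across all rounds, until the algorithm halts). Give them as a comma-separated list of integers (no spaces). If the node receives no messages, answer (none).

Round 1: pos1(id61) recv 92: fwd; pos2(id27) recv 61: fwd; pos3(id49) recv 27: drop; pos4(id28) recv 49: fwd; pos5(id93) recv 28: drop; pos6(id20) recv 93: fwd; pos7(id97) recv 20: drop; pos0(id92) recv 97: fwd
Round 2: pos2(id27) recv 92: fwd; pos3(id49) recv 61: fwd; pos5(id93) recv 49: drop; pos7(id97) recv 93: drop; pos1(id61) recv 97: fwd
Round 3: pos3(id49) recv 92: fwd; pos4(id28) recv 61: fwd; pos2(id27) recv 97: fwd
Round 4: pos4(id28) recv 92: fwd; pos5(id93) recv 61: drop; pos3(id49) recv 97: fwd
Round 5: pos5(id93) recv 92: drop; pos4(id28) recv 97: fwd
Round 6: pos5(id93) recv 97: fwd
Round 7: pos6(id20) recv 97: fwd
Round 8: pos7(id97) recv 97: ELECTED

Answer: 61,92,97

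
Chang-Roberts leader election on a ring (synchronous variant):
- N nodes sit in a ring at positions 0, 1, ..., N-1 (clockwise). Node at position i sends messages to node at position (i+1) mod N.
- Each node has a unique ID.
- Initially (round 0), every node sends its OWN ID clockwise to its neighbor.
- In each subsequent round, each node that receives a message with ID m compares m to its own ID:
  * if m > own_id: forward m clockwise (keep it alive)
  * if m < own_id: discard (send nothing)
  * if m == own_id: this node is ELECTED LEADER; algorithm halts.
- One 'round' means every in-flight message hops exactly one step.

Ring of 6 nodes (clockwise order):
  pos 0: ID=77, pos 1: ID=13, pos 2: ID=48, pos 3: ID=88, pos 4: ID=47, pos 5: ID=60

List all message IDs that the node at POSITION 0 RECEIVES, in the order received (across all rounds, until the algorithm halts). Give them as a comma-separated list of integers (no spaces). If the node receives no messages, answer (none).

Round 1: pos1(id13) recv 77: fwd; pos2(id48) recv 13: drop; pos3(id88) recv 48: drop; pos4(id47) recv 88: fwd; pos5(id60) recv 47: drop; pos0(id77) recv 60: drop
Round 2: pos2(id48) recv 77: fwd; pos5(id60) recv 88: fwd
Round 3: pos3(id88) recv 77: drop; pos0(id77) recv 88: fwd
Round 4: pos1(id13) recv 88: fwd
Round 5: pos2(id48) recv 88: fwd
Round 6: pos3(id88) recv 88: ELECTED

Answer: 60,88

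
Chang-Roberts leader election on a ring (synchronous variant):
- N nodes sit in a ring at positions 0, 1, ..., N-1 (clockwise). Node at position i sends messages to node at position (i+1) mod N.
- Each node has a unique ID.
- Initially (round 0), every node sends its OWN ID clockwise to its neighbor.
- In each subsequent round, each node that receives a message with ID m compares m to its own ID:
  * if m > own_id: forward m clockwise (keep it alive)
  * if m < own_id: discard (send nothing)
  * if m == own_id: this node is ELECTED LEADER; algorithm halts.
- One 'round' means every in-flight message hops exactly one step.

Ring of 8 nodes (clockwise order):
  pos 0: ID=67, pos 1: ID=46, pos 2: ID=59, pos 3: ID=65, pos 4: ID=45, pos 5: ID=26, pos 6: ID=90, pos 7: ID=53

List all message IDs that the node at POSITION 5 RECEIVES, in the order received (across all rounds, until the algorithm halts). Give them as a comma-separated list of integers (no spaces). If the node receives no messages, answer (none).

Round 1: pos1(id46) recv 67: fwd; pos2(id59) recv 46: drop; pos3(id65) recv 59: drop; pos4(id45) recv 65: fwd; pos5(id26) recv 45: fwd; pos6(id90) recv 26: drop; pos7(id53) recv 90: fwd; pos0(id67) recv 53: drop
Round 2: pos2(id59) recv 67: fwd; pos5(id26) recv 65: fwd; pos6(id90) recv 45: drop; pos0(id67) recv 90: fwd
Round 3: pos3(id65) recv 67: fwd; pos6(id90) recv 65: drop; pos1(id46) recv 90: fwd
Round 4: pos4(id45) recv 67: fwd; pos2(id59) recv 90: fwd
Round 5: pos5(id26) recv 67: fwd; pos3(id65) recv 90: fwd
Round 6: pos6(id90) recv 67: drop; pos4(id45) recv 90: fwd
Round 7: pos5(id26) recv 90: fwd
Round 8: pos6(id90) recv 90: ELECTED

Answer: 45,65,67,90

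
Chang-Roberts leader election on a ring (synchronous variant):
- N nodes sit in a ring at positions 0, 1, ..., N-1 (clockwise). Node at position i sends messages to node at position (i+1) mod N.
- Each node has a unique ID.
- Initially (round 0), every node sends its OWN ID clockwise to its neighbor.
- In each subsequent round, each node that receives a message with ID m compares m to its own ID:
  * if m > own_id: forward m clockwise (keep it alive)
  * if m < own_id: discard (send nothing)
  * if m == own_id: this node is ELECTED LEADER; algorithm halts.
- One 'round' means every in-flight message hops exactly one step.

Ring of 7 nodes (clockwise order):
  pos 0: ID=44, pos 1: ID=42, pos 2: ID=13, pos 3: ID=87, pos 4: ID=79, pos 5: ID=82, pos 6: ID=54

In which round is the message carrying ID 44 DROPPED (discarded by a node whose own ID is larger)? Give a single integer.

Answer: 3

Derivation:
Round 1: pos1(id42) recv 44: fwd; pos2(id13) recv 42: fwd; pos3(id87) recv 13: drop; pos4(id79) recv 87: fwd; pos5(id82) recv 79: drop; pos6(id54) recv 82: fwd; pos0(id44) recv 54: fwd
Round 2: pos2(id13) recv 44: fwd; pos3(id87) recv 42: drop; pos5(id82) recv 87: fwd; pos0(id44) recv 82: fwd; pos1(id42) recv 54: fwd
Round 3: pos3(id87) recv 44: drop; pos6(id54) recv 87: fwd; pos1(id42) recv 82: fwd; pos2(id13) recv 54: fwd
Round 4: pos0(id44) recv 87: fwd; pos2(id13) recv 82: fwd; pos3(id87) recv 54: drop
Round 5: pos1(id42) recv 87: fwd; pos3(id87) recv 82: drop
Round 6: pos2(id13) recv 87: fwd
Round 7: pos3(id87) recv 87: ELECTED
Message ID 44 originates at pos 0; dropped at pos 3 in round 3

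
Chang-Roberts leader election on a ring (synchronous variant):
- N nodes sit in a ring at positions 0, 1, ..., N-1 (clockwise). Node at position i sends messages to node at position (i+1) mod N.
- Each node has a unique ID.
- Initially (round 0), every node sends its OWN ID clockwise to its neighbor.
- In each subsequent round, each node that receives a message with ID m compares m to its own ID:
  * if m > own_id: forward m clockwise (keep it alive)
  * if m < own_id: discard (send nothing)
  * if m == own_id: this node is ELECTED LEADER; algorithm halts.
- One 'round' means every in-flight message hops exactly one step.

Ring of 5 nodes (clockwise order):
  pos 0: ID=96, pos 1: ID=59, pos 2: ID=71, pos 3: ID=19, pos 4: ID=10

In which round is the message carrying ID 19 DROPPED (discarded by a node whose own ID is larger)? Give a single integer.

Answer: 2

Derivation:
Round 1: pos1(id59) recv 96: fwd; pos2(id71) recv 59: drop; pos3(id19) recv 71: fwd; pos4(id10) recv 19: fwd; pos0(id96) recv 10: drop
Round 2: pos2(id71) recv 96: fwd; pos4(id10) recv 71: fwd; pos0(id96) recv 19: drop
Round 3: pos3(id19) recv 96: fwd; pos0(id96) recv 71: drop
Round 4: pos4(id10) recv 96: fwd
Round 5: pos0(id96) recv 96: ELECTED
Message ID 19 originates at pos 3; dropped at pos 0 in round 2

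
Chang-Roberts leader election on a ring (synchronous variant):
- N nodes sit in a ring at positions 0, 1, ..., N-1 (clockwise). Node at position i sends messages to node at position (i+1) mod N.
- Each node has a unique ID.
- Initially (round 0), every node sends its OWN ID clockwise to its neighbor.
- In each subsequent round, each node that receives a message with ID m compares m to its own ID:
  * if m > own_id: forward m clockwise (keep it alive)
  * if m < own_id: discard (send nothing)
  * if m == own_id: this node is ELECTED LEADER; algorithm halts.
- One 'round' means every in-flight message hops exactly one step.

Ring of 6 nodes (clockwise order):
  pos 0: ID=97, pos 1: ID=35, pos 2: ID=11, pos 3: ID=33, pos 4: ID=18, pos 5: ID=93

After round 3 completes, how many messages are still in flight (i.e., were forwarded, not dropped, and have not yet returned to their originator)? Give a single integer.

Round 1: pos1(id35) recv 97: fwd; pos2(id11) recv 35: fwd; pos3(id33) recv 11: drop; pos4(id18) recv 33: fwd; pos5(id93) recv 18: drop; pos0(id97) recv 93: drop
Round 2: pos2(id11) recv 97: fwd; pos3(id33) recv 35: fwd; pos5(id93) recv 33: drop
Round 3: pos3(id33) recv 97: fwd; pos4(id18) recv 35: fwd
After round 3: 2 messages still in flight

Answer: 2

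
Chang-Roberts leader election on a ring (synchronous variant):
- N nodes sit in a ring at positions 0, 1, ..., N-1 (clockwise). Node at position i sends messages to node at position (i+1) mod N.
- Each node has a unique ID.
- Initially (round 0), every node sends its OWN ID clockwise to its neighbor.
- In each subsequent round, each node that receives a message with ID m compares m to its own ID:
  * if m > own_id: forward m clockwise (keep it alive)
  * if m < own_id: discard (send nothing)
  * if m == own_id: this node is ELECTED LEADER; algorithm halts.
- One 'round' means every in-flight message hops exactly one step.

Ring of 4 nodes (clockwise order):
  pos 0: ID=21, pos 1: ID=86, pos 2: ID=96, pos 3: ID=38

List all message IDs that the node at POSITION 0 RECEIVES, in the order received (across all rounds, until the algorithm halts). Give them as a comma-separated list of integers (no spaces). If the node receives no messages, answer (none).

Round 1: pos1(id86) recv 21: drop; pos2(id96) recv 86: drop; pos3(id38) recv 96: fwd; pos0(id21) recv 38: fwd
Round 2: pos0(id21) recv 96: fwd; pos1(id86) recv 38: drop
Round 3: pos1(id86) recv 96: fwd
Round 4: pos2(id96) recv 96: ELECTED

Answer: 38,96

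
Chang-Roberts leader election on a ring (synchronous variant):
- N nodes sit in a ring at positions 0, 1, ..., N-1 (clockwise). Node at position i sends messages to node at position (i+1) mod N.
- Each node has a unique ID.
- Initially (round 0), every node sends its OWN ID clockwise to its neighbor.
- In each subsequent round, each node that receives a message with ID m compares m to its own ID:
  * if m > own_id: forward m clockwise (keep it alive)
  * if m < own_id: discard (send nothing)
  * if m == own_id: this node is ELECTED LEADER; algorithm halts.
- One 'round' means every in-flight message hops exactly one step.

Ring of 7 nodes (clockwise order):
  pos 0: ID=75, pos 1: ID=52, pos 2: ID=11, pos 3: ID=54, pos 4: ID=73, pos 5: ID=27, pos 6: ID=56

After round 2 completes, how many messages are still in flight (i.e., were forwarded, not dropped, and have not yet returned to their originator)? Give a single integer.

Round 1: pos1(id52) recv 75: fwd; pos2(id11) recv 52: fwd; pos3(id54) recv 11: drop; pos4(id73) recv 54: drop; pos5(id27) recv 73: fwd; pos6(id56) recv 27: drop; pos0(id75) recv 56: drop
Round 2: pos2(id11) recv 75: fwd; pos3(id54) recv 52: drop; pos6(id56) recv 73: fwd
After round 2: 2 messages still in flight

Answer: 2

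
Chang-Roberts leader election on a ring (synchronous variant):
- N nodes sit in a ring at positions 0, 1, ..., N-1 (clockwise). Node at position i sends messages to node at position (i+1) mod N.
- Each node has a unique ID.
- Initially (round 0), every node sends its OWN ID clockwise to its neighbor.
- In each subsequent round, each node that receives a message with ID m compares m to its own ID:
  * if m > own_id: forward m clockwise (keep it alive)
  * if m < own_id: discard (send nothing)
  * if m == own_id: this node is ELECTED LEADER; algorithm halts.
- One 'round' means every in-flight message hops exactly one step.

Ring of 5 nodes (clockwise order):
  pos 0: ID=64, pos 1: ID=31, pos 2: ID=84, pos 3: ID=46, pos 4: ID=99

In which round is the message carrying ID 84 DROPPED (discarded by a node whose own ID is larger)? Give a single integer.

Answer: 2

Derivation:
Round 1: pos1(id31) recv 64: fwd; pos2(id84) recv 31: drop; pos3(id46) recv 84: fwd; pos4(id99) recv 46: drop; pos0(id64) recv 99: fwd
Round 2: pos2(id84) recv 64: drop; pos4(id99) recv 84: drop; pos1(id31) recv 99: fwd
Round 3: pos2(id84) recv 99: fwd
Round 4: pos3(id46) recv 99: fwd
Round 5: pos4(id99) recv 99: ELECTED
Message ID 84 originates at pos 2; dropped at pos 4 in round 2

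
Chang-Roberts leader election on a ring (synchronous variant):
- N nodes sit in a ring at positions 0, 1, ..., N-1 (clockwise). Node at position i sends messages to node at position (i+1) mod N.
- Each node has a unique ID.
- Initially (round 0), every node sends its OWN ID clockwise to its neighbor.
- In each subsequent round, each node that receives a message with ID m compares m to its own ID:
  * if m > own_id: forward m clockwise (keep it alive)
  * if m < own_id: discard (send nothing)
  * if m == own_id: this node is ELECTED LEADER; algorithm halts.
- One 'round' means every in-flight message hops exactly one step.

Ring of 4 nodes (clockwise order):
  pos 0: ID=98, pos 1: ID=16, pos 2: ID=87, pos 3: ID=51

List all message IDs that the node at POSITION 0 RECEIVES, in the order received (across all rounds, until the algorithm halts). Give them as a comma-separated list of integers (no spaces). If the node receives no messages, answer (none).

Answer: 51,87,98

Derivation:
Round 1: pos1(id16) recv 98: fwd; pos2(id87) recv 16: drop; pos3(id51) recv 87: fwd; pos0(id98) recv 51: drop
Round 2: pos2(id87) recv 98: fwd; pos0(id98) recv 87: drop
Round 3: pos3(id51) recv 98: fwd
Round 4: pos0(id98) recv 98: ELECTED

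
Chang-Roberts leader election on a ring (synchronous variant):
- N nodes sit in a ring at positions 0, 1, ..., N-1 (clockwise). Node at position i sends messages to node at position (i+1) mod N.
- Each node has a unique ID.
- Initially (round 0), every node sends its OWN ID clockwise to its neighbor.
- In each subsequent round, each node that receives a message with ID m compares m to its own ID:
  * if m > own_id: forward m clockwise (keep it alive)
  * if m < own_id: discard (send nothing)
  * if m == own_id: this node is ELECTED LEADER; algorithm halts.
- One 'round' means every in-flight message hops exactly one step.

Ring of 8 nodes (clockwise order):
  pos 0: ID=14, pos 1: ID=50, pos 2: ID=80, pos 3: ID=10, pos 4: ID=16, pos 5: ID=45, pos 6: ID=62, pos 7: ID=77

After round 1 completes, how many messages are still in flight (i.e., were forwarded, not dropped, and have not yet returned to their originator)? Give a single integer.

Answer: 2

Derivation:
Round 1: pos1(id50) recv 14: drop; pos2(id80) recv 50: drop; pos3(id10) recv 80: fwd; pos4(id16) recv 10: drop; pos5(id45) recv 16: drop; pos6(id62) recv 45: drop; pos7(id77) recv 62: drop; pos0(id14) recv 77: fwd
After round 1: 2 messages still in flight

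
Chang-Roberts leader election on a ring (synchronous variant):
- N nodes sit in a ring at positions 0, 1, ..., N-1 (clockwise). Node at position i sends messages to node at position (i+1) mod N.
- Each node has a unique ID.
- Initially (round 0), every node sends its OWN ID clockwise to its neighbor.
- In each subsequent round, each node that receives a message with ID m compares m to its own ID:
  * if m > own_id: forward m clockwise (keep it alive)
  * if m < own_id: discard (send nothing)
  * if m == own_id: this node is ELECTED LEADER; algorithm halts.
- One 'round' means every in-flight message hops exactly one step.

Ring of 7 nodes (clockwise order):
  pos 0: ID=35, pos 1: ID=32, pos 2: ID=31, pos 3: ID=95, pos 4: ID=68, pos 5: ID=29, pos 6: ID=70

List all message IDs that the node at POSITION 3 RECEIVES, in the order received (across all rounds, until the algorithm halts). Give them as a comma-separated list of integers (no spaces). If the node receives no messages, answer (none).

Answer: 31,32,35,70,95

Derivation:
Round 1: pos1(id32) recv 35: fwd; pos2(id31) recv 32: fwd; pos3(id95) recv 31: drop; pos4(id68) recv 95: fwd; pos5(id29) recv 68: fwd; pos6(id70) recv 29: drop; pos0(id35) recv 70: fwd
Round 2: pos2(id31) recv 35: fwd; pos3(id95) recv 32: drop; pos5(id29) recv 95: fwd; pos6(id70) recv 68: drop; pos1(id32) recv 70: fwd
Round 3: pos3(id95) recv 35: drop; pos6(id70) recv 95: fwd; pos2(id31) recv 70: fwd
Round 4: pos0(id35) recv 95: fwd; pos3(id95) recv 70: drop
Round 5: pos1(id32) recv 95: fwd
Round 6: pos2(id31) recv 95: fwd
Round 7: pos3(id95) recv 95: ELECTED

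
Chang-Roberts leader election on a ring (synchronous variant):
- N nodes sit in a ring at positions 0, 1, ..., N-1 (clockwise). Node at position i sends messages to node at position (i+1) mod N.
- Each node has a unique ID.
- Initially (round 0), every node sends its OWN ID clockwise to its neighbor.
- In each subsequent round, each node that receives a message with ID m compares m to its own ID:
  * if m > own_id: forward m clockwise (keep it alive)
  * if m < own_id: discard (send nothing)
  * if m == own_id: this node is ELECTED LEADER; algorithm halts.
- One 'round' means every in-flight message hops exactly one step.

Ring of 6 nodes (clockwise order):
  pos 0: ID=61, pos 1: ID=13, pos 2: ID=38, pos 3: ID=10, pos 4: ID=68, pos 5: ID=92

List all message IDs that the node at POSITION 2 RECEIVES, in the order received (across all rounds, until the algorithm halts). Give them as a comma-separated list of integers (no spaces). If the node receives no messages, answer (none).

Answer: 13,61,92

Derivation:
Round 1: pos1(id13) recv 61: fwd; pos2(id38) recv 13: drop; pos3(id10) recv 38: fwd; pos4(id68) recv 10: drop; pos5(id92) recv 68: drop; pos0(id61) recv 92: fwd
Round 2: pos2(id38) recv 61: fwd; pos4(id68) recv 38: drop; pos1(id13) recv 92: fwd
Round 3: pos3(id10) recv 61: fwd; pos2(id38) recv 92: fwd
Round 4: pos4(id68) recv 61: drop; pos3(id10) recv 92: fwd
Round 5: pos4(id68) recv 92: fwd
Round 6: pos5(id92) recv 92: ELECTED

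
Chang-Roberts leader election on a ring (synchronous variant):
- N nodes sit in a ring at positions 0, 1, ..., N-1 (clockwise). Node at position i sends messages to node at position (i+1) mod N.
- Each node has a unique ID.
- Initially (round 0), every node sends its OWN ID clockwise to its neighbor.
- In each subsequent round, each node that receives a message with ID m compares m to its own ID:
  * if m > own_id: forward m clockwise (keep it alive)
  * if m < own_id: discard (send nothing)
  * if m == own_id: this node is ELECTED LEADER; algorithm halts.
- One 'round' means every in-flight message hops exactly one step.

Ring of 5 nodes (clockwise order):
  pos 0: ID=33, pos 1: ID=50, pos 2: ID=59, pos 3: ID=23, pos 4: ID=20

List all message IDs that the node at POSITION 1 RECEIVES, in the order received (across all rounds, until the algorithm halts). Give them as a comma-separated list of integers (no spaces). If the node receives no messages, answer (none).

Answer: 33,59

Derivation:
Round 1: pos1(id50) recv 33: drop; pos2(id59) recv 50: drop; pos3(id23) recv 59: fwd; pos4(id20) recv 23: fwd; pos0(id33) recv 20: drop
Round 2: pos4(id20) recv 59: fwd; pos0(id33) recv 23: drop
Round 3: pos0(id33) recv 59: fwd
Round 4: pos1(id50) recv 59: fwd
Round 5: pos2(id59) recv 59: ELECTED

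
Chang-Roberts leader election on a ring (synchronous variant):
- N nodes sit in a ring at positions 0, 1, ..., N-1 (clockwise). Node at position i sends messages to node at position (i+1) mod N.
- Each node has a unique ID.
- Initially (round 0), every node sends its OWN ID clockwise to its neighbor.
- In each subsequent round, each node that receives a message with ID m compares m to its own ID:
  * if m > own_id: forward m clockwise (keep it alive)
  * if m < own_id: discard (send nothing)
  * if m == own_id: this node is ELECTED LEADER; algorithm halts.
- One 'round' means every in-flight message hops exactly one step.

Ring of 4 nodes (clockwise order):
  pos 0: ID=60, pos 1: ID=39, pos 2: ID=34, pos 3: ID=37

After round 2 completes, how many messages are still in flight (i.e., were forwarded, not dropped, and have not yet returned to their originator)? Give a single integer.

Round 1: pos1(id39) recv 60: fwd; pos2(id34) recv 39: fwd; pos3(id37) recv 34: drop; pos0(id60) recv 37: drop
Round 2: pos2(id34) recv 60: fwd; pos3(id37) recv 39: fwd
After round 2: 2 messages still in flight

Answer: 2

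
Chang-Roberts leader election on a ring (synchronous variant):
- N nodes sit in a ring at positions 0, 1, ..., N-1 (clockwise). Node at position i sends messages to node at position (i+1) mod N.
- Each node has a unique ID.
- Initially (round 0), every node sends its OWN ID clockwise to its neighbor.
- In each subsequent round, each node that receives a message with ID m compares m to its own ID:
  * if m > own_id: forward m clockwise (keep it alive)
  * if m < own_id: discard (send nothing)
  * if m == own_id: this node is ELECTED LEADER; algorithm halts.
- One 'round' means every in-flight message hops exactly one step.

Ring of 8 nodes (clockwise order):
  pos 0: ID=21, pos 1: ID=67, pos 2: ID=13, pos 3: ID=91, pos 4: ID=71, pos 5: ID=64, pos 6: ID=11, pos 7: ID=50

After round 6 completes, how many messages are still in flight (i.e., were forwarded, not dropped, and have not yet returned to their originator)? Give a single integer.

Round 1: pos1(id67) recv 21: drop; pos2(id13) recv 67: fwd; pos3(id91) recv 13: drop; pos4(id71) recv 91: fwd; pos5(id64) recv 71: fwd; pos6(id11) recv 64: fwd; pos7(id50) recv 11: drop; pos0(id21) recv 50: fwd
Round 2: pos3(id91) recv 67: drop; pos5(id64) recv 91: fwd; pos6(id11) recv 71: fwd; pos7(id50) recv 64: fwd; pos1(id67) recv 50: drop
Round 3: pos6(id11) recv 91: fwd; pos7(id50) recv 71: fwd; pos0(id21) recv 64: fwd
Round 4: pos7(id50) recv 91: fwd; pos0(id21) recv 71: fwd; pos1(id67) recv 64: drop
Round 5: pos0(id21) recv 91: fwd; pos1(id67) recv 71: fwd
Round 6: pos1(id67) recv 91: fwd; pos2(id13) recv 71: fwd
After round 6: 2 messages still in flight

Answer: 2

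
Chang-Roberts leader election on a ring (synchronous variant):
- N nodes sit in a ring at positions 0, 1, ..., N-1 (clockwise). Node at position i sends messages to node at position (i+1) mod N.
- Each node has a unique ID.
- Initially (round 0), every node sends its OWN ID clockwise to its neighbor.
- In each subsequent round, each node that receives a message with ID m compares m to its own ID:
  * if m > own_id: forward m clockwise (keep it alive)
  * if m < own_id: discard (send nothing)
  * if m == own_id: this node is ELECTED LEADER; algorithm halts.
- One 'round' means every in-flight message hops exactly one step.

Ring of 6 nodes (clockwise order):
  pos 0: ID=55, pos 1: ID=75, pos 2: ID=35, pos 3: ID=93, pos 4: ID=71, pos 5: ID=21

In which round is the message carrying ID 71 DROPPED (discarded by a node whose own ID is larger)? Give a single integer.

Round 1: pos1(id75) recv 55: drop; pos2(id35) recv 75: fwd; pos3(id93) recv 35: drop; pos4(id71) recv 93: fwd; pos5(id21) recv 71: fwd; pos0(id55) recv 21: drop
Round 2: pos3(id93) recv 75: drop; pos5(id21) recv 93: fwd; pos0(id55) recv 71: fwd
Round 3: pos0(id55) recv 93: fwd; pos1(id75) recv 71: drop
Round 4: pos1(id75) recv 93: fwd
Round 5: pos2(id35) recv 93: fwd
Round 6: pos3(id93) recv 93: ELECTED
Message ID 71 originates at pos 4; dropped at pos 1 in round 3

Answer: 3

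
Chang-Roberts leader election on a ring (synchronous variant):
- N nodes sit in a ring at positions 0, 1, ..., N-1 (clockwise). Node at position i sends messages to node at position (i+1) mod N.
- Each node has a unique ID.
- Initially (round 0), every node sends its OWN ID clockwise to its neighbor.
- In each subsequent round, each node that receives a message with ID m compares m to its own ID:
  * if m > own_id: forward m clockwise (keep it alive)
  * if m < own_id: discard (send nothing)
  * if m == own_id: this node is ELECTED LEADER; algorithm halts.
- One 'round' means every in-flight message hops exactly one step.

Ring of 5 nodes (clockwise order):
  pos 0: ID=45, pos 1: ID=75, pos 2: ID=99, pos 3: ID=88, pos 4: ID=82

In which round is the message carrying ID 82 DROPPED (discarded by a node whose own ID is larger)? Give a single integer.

Answer: 3

Derivation:
Round 1: pos1(id75) recv 45: drop; pos2(id99) recv 75: drop; pos3(id88) recv 99: fwd; pos4(id82) recv 88: fwd; pos0(id45) recv 82: fwd
Round 2: pos4(id82) recv 99: fwd; pos0(id45) recv 88: fwd; pos1(id75) recv 82: fwd
Round 3: pos0(id45) recv 99: fwd; pos1(id75) recv 88: fwd; pos2(id99) recv 82: drop
Round 4: pos1(id75) recv 99: fwd; pos2(id99) recv 88: drop
Round 5: pos2(id99) recv 99: ELECTED
Message ID 82 originates at pos 4; dropped at pos 2 in round 3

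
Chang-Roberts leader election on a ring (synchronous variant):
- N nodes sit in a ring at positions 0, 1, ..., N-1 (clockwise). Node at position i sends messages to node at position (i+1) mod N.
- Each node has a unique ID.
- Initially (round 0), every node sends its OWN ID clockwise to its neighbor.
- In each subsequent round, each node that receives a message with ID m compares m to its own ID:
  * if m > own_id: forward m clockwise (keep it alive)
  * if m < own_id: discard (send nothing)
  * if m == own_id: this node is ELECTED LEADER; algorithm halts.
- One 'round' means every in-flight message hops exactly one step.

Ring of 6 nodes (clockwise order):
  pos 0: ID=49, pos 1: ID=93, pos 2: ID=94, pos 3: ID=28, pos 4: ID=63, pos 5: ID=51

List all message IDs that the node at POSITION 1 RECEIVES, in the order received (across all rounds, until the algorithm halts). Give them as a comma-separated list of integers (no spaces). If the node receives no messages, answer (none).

Answer: 49,51,63,94

Derivation:
Round 1: pos1(id93) recv 49: drop; pos2(id94) recv 93: drop; pos3(id28) recv 94: fwd; pos4(id63) recv 28: drop; pos5(id51) recv 63: fwd; pos0(id49) recv 51: fwd
Round 2: pos4(id63) recv 94: fwd; pos0(id49) recv 63: fwd; pos1(id93) recv 51: drop
Round 3: pos5(id51) recv 94: fwd; pos1(id93) recv 63: drop
Round 4: pos0(id49) recv 94: fwd
Round 5: pos1(id93) recv 94: fwd
Round 6: pos2(id94) recv 94: ELECTED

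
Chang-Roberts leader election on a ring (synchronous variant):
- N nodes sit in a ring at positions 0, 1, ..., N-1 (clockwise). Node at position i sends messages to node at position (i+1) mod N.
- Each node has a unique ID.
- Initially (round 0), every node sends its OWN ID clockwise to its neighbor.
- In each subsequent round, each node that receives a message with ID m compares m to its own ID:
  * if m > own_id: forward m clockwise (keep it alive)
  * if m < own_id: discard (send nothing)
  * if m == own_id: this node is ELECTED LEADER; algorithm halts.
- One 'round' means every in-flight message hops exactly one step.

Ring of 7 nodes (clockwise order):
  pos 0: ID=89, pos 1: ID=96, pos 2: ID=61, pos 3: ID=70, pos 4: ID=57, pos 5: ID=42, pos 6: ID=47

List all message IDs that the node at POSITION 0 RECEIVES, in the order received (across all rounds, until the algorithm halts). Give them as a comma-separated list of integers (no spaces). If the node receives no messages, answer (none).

Round 1: pos1(id96) recv 89: drop; pos2(id61) recv 96: fwd; pos3(id70) recv 61: drop; pos4(id57) recv 70: fwd; pos5(id42) recv 57: fwd; pos6(id47) recv 42: drop; pos0(id89) recv 47: drop
Round 2: pos3(id70) recv 96: fwd; pos5(id42) recv 70: fwd; pos6(id47) recv 57: fwd
Round 3: pos4(id57) recv 96: fwd; pos6(id47) recv 70: fwd; pos0(id89) recv 57: drop
Round 4: pos5(id42) recv 96: fwd; pos0(id89) recv 70: drop
Round 5: pos6(id47) recv 96: fwd
Round 6: pos0(id89) recv 96: fwd
Round 7: pos1(id96) recv 96: ELECTED

Answer: 47,57,70,96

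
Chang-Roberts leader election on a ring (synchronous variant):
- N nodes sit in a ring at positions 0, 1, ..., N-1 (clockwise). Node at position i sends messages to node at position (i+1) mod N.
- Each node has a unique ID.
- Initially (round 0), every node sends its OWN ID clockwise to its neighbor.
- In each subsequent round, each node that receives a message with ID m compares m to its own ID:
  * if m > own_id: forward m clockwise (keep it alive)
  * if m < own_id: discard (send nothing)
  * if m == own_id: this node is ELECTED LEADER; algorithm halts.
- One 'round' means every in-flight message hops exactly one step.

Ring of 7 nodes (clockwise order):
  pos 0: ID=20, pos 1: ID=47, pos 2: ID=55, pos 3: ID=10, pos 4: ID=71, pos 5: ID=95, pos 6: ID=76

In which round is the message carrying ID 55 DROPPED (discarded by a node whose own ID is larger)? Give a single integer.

Round 1: pos1(id47) recv 20: drop; pos2(id55) recv 47: drop; pos3(id10) recv 55: fwd; pos4(id71) recv 10: drop; pos5(id95) recv 71: drop; pos6(id76) recv 95: fwd; pos0(id20) recv 76: fwd
Round 2: pos4(id71) recv 55: drop; pos0(id20) recv 95: fwd; pos1(id47) recv 76: fwd
Round 3: pos1(id47) recv 95: fwd; pos2(id55) recv 76: fwd
Round 4: pos2(id55) recv 95: fwd; pos3(id10) recv 76: fwd
Round 5: pos3(id10) recv 95: fwd; pos4(id71) recv 76: fwd
Round 6: pos4(id71) recv 95: fwd; pos5(id95) recv 76: drop
Round 7: pos5(id95) recv 95: ELECTED
Message ID 55 originates at pos 2; dropped at pos 4 in round 2

Answer: 2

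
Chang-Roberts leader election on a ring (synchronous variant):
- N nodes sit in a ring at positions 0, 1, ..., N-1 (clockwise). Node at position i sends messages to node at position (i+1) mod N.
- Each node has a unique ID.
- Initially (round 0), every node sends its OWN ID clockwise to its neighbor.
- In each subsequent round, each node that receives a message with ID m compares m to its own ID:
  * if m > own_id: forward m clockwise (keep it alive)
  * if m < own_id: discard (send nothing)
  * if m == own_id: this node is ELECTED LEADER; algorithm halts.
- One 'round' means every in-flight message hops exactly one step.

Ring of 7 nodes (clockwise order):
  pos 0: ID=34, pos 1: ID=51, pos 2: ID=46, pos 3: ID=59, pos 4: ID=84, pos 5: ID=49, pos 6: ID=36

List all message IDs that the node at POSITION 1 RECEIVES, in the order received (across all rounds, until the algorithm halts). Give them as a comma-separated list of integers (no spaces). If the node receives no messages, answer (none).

Answer: 34,36,49,84

Derivation:
Round 1: pos1(id51) recv 34: drop; pos2(id46) recv 51: fwd; pos3(id59) recv 46: drop; pos4(id84) recv 59: drop; pos5(id49) recv 84: fwd; pos6(id36) recv 49: fwd; pos0(id34) recv 36: fwd
Round 2: pos3(id59) recv 51: drop; pos6(id36) recv 84: fwd; pos0(id34) recv 49: fwd; pos1(id51) recv 36: drop
Round 3: pos0(id34) recv 84: fwd; pos1(id51) recv 49: drop
Round 4: pos1(id51) recv 84: fwd
Round 5: pos2(id46) recv 84: fwd
Round 6: pos3(id59) recv 84: fwd
Round 7: pos4(id84) recv 84: ELECTED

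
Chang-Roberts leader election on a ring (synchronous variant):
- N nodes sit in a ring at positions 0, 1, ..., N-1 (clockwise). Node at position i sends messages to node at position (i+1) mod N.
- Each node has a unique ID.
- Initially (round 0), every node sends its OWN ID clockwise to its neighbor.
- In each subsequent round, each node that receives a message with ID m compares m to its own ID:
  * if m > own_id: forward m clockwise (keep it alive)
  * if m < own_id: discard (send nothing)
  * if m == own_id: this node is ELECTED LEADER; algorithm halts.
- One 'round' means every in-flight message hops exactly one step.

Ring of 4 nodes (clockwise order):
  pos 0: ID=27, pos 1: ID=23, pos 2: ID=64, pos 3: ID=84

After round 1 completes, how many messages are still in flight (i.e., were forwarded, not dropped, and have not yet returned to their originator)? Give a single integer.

Answer: 2

Derivation:
Round 1: pos1(id23) recv 27: fwd; pos2(id64) recv 23: drop; pos3(id84) recv 64: drop; pos0(id27) recv 84: fwd
After round 1: 2 messages still in flight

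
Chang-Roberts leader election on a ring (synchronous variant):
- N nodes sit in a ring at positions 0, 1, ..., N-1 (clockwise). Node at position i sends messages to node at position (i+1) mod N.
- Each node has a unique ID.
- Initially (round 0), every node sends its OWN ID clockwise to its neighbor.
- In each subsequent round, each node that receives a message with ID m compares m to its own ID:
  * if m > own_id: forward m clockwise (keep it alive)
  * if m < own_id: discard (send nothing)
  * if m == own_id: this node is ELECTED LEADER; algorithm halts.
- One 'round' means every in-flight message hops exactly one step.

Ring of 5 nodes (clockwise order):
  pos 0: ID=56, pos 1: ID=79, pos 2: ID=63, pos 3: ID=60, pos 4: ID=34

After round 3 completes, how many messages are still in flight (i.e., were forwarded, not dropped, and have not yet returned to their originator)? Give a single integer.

Answer: 2

Derivation:
Round 1: pos1(id79) recv 56: drop; pos2(id63) recv 79: fwd; pos3(id60) recv 63: fwd; pos4(id34) recv 60: fwd; pos0(id56) recv 34: drop
Round 2: pos3(id60) recv 79: fwd; pos4(id34) recv 63: fwd; pos0(id56) recv 60: fwd
Round 3: pos4(id34) recv 79: fwd; pos0(id56) recv 63: fwd; pos1(id79) recv 60: drop
After round 3: 2 messages still in flight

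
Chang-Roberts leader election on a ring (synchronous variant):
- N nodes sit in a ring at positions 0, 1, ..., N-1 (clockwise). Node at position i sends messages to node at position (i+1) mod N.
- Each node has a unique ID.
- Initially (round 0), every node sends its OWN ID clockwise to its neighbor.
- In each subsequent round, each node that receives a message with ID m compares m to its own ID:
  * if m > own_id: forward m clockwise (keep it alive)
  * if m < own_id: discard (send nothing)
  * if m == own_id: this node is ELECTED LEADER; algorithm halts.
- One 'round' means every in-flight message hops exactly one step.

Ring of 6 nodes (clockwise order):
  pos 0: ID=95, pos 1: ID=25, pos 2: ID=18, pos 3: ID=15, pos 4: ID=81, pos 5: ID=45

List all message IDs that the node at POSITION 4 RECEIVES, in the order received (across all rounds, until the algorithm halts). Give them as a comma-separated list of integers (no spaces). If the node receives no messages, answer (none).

Answer: 15,18,25,95

Derivation:
Round 1: pos1(id25) recv 95: fwd; pos2(id18) recv 25: fwd; pos3(id15) recv 18: fwd; pos4(id81) recv 15: drop; pos5(id45) recv 81: fwd; pos0(id95) recv 45: drop
Round 2: pos2(id18) recv 95: fwd; pos3(id15) recv 25: fwd; pos4(id81) recv 18: drop; pos0(id95) recv 81: drop
Round 3: pos3(id15) recv 95: fwd; pos4(id81) recv 25: drop
Round 4: pos4(id81) recv 95: fwd
Round 5: pos5(id45) recv 95: fwd
Round 6: pos0(id95) recv 95: ELECTED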